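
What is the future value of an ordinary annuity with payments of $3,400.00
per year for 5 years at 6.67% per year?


Formula: FV = PMT * ((1+r)^n - 1) / r
Growth factor: (1 + 0.0667)^5 = 1.381057
Numerator: 1.381057 - 1 = 0.381057
FV = $3,400.00 * 0.381057 / 0.0667 = $19,424.17

$19,424.17


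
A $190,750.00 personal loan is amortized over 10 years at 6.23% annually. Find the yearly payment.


Formula: PMT = PV * r / (1 - (1+r)^(-n))
Denominator: 1 - (1 + 0.0623)^(-10) = 0.453578
Numerator: $190,750.00 * 0.0623 = 11883.725
PMT = 11883.725 / 0.453578 = $26,199.96

$26,199.96


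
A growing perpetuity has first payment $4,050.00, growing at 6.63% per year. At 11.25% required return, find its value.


Formula: PV = C / (r - g)
Spread: r - g = 0.1125 - 0.0663 = 0.0462
Substituting: PV = $4,050.00 / 0.0462
PV = $87,662.34

$87,662.34


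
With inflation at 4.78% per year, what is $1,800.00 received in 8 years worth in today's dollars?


Formula: Real value = nominal / (1 + inflation)^years
Price level: (1 + 0.0478)^8 = 1.452871
Real value = $1,800.00 / 1.452871 = $1,238.93

$1,238.93


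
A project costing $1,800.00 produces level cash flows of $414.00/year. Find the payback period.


Formula: Payback = investment / annual cash flow
Substituting: Payback = $1,800.00 / $414.00
Payback = 4.3478 years

4.3478 years


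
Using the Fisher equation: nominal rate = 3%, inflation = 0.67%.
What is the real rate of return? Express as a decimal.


Formula: (1 + r_real) = (1 + r_nom) / (1 + inflation)
Substituting: (1 + r_real) = 1.03 / 1.0067
(1 + r_real) = 1.023145
r_real = 1.023145 - 1 = 0.023145

0.023145


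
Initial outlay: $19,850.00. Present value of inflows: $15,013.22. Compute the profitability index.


Formula: PI = PV(cash flows) / initial investment
Substituting: PI = $15,013.22 / $19,850.00
PI = 0.7563

0.7563


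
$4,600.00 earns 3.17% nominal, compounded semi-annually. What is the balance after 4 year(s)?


Formula: FV = P * (1 + r/m)^(m*t)
Period rate: r/m = 0.0317 / 2 = 0.01585
Total periods: m*t = 2 * 4 = 8
Growth factor: (1 + 0.01585)^8 = 1.134062
FV = $4,600.00 * 1.134062 = $5,216.68

$5,216.68


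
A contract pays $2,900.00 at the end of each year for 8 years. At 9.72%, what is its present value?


Formula: PV = PMT * (1 - (1+r)^(-n)) / r
Discount factor: (1 + 0.0972)^(-8) = 0.476117
Bracket: 1 - 0.476117 = 0.523883
PV = $2,900.00 * 0.523883 / 0.0972 = $15,630.26

$15,630.26


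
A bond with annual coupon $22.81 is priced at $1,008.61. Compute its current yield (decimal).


Formula: Current yield = annual coupon / price
Substituting: CY = $22.81 / $1,008.61
CY = 0.022615

0.022615


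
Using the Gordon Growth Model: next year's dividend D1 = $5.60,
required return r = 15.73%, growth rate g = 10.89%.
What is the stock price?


Formula: P = D1 / (r - g)
Spread: r - g = 0.1573 - 0.1089 = 0.0484
Substituting: P = $5.60 / 0.0484
P = $115.70

$115.70


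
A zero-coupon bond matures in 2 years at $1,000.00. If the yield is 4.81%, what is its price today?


Formula: Price = FV / (1 + r)^n
Substituting: Price = $1,000.00 / (1 + 0.0481)^2
Discount factor: (1.0481)^2 = 1.098514
Price = $1,000.00 / 1.098514 = $910.32

$910.32


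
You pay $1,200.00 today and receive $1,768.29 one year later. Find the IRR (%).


Formula: IRR = C1/C0 - 1
Substituting: IRR = $1,768.29 / $1,200.00 - 1
Ratio: 1.473575 - 1 = 0.473575
IRR = 47.3575%

47.3575%


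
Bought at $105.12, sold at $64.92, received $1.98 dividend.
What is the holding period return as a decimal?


Formula: HPR = (P1 - P0 + D) / P0
Gain: $64.92 - $105.12 + $1.98 = -$38.22
HPR = -$38.22 / $105.12 = -0.3636

-0.3636


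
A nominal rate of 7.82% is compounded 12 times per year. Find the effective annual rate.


Formula: EAR = (1 + r/m)^m - 1
Period rate: r/m = 0.0782 / 12 = 0.006517
Compounding: (1 + 0.006517)^12 = 1.081065
EAR = 1.081065 - 1 = 0.081065

0.081065


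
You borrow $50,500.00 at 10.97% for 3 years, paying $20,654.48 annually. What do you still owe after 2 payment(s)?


Formula: Balance = PV*(1+r)^k - PMT*((1+r)^k - 1)/r
Growth: (1 + 0.1097)^2 = 1.231434
Accumulated factor: ((1+r)^k - 1)/r = 2.1097
Balance = $50,500.00 * 1.231434 - $20,654.48 * 2.1097
Balance = $18,612.67

$18,612.67


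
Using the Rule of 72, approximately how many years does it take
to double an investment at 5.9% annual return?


Formula: Years ≈ 72 / r
Substituting: Years ≈ 72 / 5.9
Years ≈ 12.2

12.2 years


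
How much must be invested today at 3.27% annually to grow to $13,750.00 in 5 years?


Formula: PV = FV / (1 + r)^n
Substituting: PV = $13,750.00 / (1 + 0.0327)^5
Discount factor: (1.0327)^5 = 1.174548
PV = $13,750.00 / 1.174548 = $11,706.63

$11,706.63


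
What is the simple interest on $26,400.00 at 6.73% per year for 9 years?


Formula: I = P * r * t
Substituting: I = $26,400.00 * 0.0673 * 9
Step: I = $26,400.00 * 0.6057
I = $15,990.48

$15,990.48


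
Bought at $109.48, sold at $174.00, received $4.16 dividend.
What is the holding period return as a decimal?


Formula: HPR = (P1 - P0 + D) / P0
Gain: $174.00 - $109.48 + $4.16 = $68.68
HPR = $68.68 / $109.48 = 0.6273

0.6273


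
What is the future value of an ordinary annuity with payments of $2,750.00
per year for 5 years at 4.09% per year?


Formula: FV = PMT * ((1+r)^n - 1) / r
Growth factor: (1 + 0.0409)^5 = 1.221926
Numerator: 1.221926 - 1 = 0.221926
FV = $2,750.00 * 0.221926 / 0.0409 = $14,921.70

$14,921.70


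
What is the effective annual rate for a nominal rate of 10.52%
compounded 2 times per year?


Formula: EAR = (1 + r/m)^m - 1
Period rate: r/m = 0.1052 / 2 = 0.0526
Compounding: (1 + 0.0526)^2 = 1.107967
EAR = 1.107967 - 1 = 0.107967

0.107967


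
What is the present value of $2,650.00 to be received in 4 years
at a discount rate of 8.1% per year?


Formula: PV = FV / (1 + r)^n
Substituting: PV = $2,650.00 / (1 + 0.081)^4
Discount factor: (1.081)^4 = 1.365535
PV = $2,650.00 / 1.365535 = $1,940.63

$1,940.63


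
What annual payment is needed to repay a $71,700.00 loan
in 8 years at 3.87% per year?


Formula: PMT = PV * r / (1 - (1+r)^(-n))
Denominator: 1 - (1 + 0.0387)^(-8) = 0.261962
Numerator: $71,700.00 * 0.0387 = 2774.79
PMT = 2774.79 / 0.261962 = $10,592.35

$10,592.35


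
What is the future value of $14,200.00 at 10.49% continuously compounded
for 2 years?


Formula: FV = P * e^(r*t)
Exponent: r*t = 0.1049 * 2 = 0.2098
e^(0.2098) = 1.233431
FV = $14,200.00 * 1.233431 = $17,514.73

$17,514.73


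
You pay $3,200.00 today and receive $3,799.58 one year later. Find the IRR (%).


Formula: IRR = C1/C0 - 1
Substituting: IRR = $3,799.58 / $3,200.00 - 1
Ratio: 1.187369 - 1 = 0.187369
IRR = 18.7369%

18.7369%


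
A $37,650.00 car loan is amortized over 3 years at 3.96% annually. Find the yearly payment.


Formula: PMT = PV * r / (1 - (1+r)^(-n))
Denominator: 1 - (1 + 0.0396)^(-3) = 0.109977
Numerator: $37,650.00 * 0.0396 = 1490.94
PMT = 1490.94 / 0.109977 = $13,556.82

$13,556.82


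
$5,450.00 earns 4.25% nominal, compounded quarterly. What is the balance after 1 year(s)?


Formula: FV = P * (1 + r/m)^(m*t)
Period rate: r/m = 0.0425 / 4 = 0.010625
Total periods: m*t = 4 * 1 = 4
Growth factor: (1 + 0.010625)^4 = 1.043182
FV = $5,450.00 * 1.043182 = $5,685.34

$5,685.34


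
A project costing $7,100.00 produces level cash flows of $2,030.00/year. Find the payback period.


Formula: Payback = investment / annual cash flow
Substituting: Payback = $7,100.00 / $2,030.00
Payback = 3.4975 years

3.4975 years


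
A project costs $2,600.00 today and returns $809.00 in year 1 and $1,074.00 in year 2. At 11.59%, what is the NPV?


Formula: NPV = C0 + C1/(1+r) + C2/(1+r)^2
Discount C1: $809.00 / (1 + 0.1159) = $724.98
Discount C2: $1,074.00 / (1 + 0.1159)^2 = $862.49
NPV = -$2,600.00 + $724.98 + $862.49 = -$1,012.54

-$1,012.54


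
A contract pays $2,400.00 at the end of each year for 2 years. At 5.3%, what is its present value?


Formula: PV = PMT * (1 - (1+r)^(-n)) / r
Discount factor: (1 + 0.053)^(-2) = 0.901869
Bracket: 1 - 0.901869 = 0.098131
PV = $2,400.00 * 0.098131 / 0.053 = $4,443.69

$4,443.69


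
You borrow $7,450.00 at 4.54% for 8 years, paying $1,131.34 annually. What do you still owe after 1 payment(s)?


Formula: Balance = PV*(1+r)^k - PMT*((1+r)^k - 1)/r
Growth: (1 + 0.0454)^1 = 1.0454
Accumulated factor: ((1+r)^k - 1)/r = 1.0
Balance = $7,450.00 * 1.0454 - $1,131.34 * 1.0
Balance = $6,656.89

$6,656.89


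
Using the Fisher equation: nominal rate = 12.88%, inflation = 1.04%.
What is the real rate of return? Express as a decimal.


Formula: (1 + r_real) = (1 + r_nom) / (1 + inflation)
Substituting: (1 + r_real) = 1.1288 / 1.0104
(1 + r_real) = 1.117181
r_real = 1.117181 - 1 = 0.117181

0.117181


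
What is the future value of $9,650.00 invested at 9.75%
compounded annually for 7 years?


Formula: FV = P * (1 + r)^n
Substituting: FV = $9,650.00 * (1 + 0.0975)^7
Growth factor: (1.0975)^7 = 1.917925
FV = $9,650.00 * 1.917925 = $18,507.98

$18,507.98


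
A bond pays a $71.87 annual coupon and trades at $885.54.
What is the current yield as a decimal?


Formula: Current yield = annual coupon / price
Substituting: CY = $71.87 / $885.54
CY = 0.08116

0.08116


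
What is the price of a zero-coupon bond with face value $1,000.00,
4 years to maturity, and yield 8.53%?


Formula: Price = FV / (1 + r)^n
Substituting: Price = $1,000.00 / (1 + 0.0853)^4
Discount factor: (1.0853)^4 = 1.387392
Price = $1,000.00 / 1.387392 = $720.78

$720.78


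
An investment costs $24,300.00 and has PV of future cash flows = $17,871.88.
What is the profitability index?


Formula: PI = PV(cash flows) / initial investment
Substituting: PI = $17,871.88 / $24,300.00
PI = 0.7355

0.7355


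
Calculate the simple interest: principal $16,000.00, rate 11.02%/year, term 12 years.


Formula: I = P * r * t
Substituting: I = $16,000.00 * 0.1102 * 12
Step: I = $16,000.00 * 1.3224
I = $21,158.40

$21,158.40


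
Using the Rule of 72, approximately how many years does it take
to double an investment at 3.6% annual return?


Formula: Years ≈ 72 / r
Substituting: Years ≈ 72 / 3.6
Years ≈ 20.0

20.0 years


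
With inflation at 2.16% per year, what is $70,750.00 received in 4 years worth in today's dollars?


Formula: Real value = nominal / (1 + inflation)^years
Price level: (1 + 0.0216)^4 = 1.08924
Real value = $70,750.00 / 1.08924 = $64,953.55

$64,953.55


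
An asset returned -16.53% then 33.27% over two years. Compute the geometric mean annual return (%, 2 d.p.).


Formula: Geometric mean = ((1+r1)*(1+r2))^(1/2) - 1
Product: (1 + -0.1653) * (1 + 0.3327) = 0.8347 * 1.3327 = 1.112405
Square root: 1.112405^0.5 = 1.054706
Geometric mean = 1.054706 - 1 = 0.054706
As percentage: 5.47%

5.47%


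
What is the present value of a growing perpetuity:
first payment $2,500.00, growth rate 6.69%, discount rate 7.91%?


Formula: PV = C / (r - g)
Spread: r - g = 0.0791 - 0.0669 = 0.0122
Substituting: PV = $2,500.00 / 0.0122
PV = $204,918.03

$204,918.03


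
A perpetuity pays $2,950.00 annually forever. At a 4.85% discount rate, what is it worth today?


Formula: PV = C / r
Substituting: PV = $2,950.00 / 0.0485
PV = $60,824.74

$60,824.74


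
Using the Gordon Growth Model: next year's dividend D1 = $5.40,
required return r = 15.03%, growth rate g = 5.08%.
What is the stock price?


Formula: P = D1 / (r - g)
Spread: r - g = 0.1503 - 0.0508 = 0.0995
Substituting: P = $5.40 / 0.0995
P = $54.27

$54.27


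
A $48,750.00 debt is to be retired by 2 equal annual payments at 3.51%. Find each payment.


Formula: PMT = PV * r / (1 - (1+r)^(-n))
Denominator: 1 - (1 + 0.0351)^(-2) = 0.06667
Numerator: $48,750.00 * 0.0351 = 1711.125
PMT = 1711.125 / 0.06667 = $25,665.72

$25,665.72


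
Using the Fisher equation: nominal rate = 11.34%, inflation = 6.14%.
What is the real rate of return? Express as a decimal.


Formula: (1 + r_real) = (1 + r_nom) / (1 + inflation)
Substituting: (1 + r_real) = 1.1134 / 1.0614
(1 + r_real) = 1.048992
r_real = 1.048992 - 1 = 0.048992

0.048992


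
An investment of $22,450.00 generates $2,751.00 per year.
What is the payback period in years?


Formula: Payback = investment / annual cash flow
Substituting: Payback = $22,450.00 / $2,751.00
Payback = 8.1607 years

8.1607 years


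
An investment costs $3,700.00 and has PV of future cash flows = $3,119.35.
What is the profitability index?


Formula: PI = PV(cash flows) / initial investment
Substituting: PI = $3,119.35 / $3,700.00
PI = 0.8431

0.8431


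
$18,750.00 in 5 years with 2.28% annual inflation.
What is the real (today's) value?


Formula: Real value = nominal / (1 + inflation)^years
Price level: (1 + 0.0228)^5 = 1.119318
Real value = $18,750.00 / 1.119318 = $16,751.27

$16,751.27


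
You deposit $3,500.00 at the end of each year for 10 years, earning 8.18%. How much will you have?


Formula: FV = PMT * ((1+r)^n - 1) / r
Growth factor: (1 + 0.0818)^10 = 2.195178
Numerator: 2.195178 - 1 = 1.195178
FV = $3,500.00 * 1.195178 / 0.0818 = $51,138.43

$51,138.43


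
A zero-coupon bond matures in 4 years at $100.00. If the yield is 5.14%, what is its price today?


Formula: Price = FV / (1 + r)^n
Substituting: Price = $100.00 / (1 + 0.0514)^4
Discount factor: (1.0514)^4 = 1.222002
Price = $100.00 / 1.222002 = $81.83

$81.83


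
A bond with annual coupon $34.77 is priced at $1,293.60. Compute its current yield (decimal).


Formula: Current yield = annual coupon / price
Substituting: CY = $34.77 / $1,293.60
CY = 0.026878

0.026878


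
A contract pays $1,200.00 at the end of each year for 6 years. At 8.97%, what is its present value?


Formula: PV = PMT * (1 - (1+r)^(-n)) / r
Discount factor: (1 + 0.0897)^(-6) = 0.597253
Bracket: 1 - 0.597253 = 0.402747
PV = $1,200.00 * 0.402747 / 0.0897 = $5,387.92

$5,387.92


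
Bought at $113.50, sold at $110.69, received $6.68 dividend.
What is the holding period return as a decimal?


Formula: HPR = (P1 - P0 + D) / P0
Gain: $110.69 - $113.50 + $6.68 = $3.87
HPR = $3.87 / $113.50 = 0.0341

0.0341


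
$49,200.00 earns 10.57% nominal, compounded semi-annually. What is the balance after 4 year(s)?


Formula: FV = P * (1 + r/m)^(m*t)
Period rate: r/m = 0.1057 / 2 = 0.05285
Total periods: m*t = 2 * 4 = 8
Growth factor: (1 + 0.05285)^8 = 1.509844
FV = $49,200.00 * 1.509844 = $74,284.31

$74,284.31


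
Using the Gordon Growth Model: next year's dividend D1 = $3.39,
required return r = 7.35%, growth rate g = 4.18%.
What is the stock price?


Formula: P = D1 / (r - g)
Spread: r - g = 0.0735 - 0.0418 = 0.0317
Substituting: P = $3.39 / 0.0317
P = $106.94

$106.94


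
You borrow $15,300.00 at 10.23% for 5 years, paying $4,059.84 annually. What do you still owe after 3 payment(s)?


Formula: Balance = PV*(1+r)^k - PMT*((1+r)^k - 1)/r
Growth: (1 + 0.1023)^3 = 1.339366
Accumulated factor: ((1+r)^k - 1)/r = 3.317365
Balance = $15,300.00 * 1.339366 - $4,059.84 * 3.317365
Balance = $7,024.33

$7,024.33


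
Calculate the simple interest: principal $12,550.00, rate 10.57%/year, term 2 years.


Formula: I = P * r * t
Substituting: I = $12,550.00 * 0.1057 * 2
Step: I = $12,550.00 * 0.2114
I = $2,653.07

$2,653.07


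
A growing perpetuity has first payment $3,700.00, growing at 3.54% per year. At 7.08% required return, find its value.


Formula: PV = C / (r - g)
Spread: r - g = 0.0708 - 0.0354 = 0.0354
Substituting: PV = $3,700.00 / 0.0354
PV = $104,519.77

$104,519.77


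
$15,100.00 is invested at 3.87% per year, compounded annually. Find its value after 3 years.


Formula: FV = P * (1 + r)^n
Substituting: FV = $15,100.00 * (1 + 0.0387)^3
Growth factor: (1.0387)^3 = 1.120651
FV = $15,100.00 * 1.120651 = $16,921.83

$16,921.83


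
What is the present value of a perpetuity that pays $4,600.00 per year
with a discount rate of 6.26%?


Formula: PV = C / r
Substituting: PV = $4,600.00 / 0.0626
PV = $73,482.43

$73,482.43


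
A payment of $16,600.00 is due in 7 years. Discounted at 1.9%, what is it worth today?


Formula: PV = FV / (1 + r)^n
Substituting: PV = $16,600.00 / (1 + 0.019)^7
Discount factor: (1.019)^7 = 1.140826
PV = $16,600.00 / 1.140826 = $14,550.86

$14,550.86


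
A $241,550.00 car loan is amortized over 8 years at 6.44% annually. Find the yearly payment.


Formula: PMT = PV * r / (1 - (1+r)^(-n))
Denominator: 1 - (1 + 0.0644)^(-8) = 0.393039
Numerator: $241,550.00 * 0.0644 = 15555.82
PMT = 15555.82 / 0.393039 = $39,578.35

$39,578.35


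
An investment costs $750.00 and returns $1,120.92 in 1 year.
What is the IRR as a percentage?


Formula: IRR = C1/C0 - 1
Substituting: IRR = $1,120.92 / $750.00 - 1
Ratio: 1.49456 - 1 = 0.49456
IRR = 49.456%

49.456%


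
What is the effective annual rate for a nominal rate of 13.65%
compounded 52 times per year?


Formula: EAR = (1 + r/m)^m - 1
Period rate: r/m = 0.1365 / 52 = 0.002625
Compounding: (1 + 0.002625)^52 = 1.14605
EAR = 1.14605 - 1 = 0.14605

0.14605


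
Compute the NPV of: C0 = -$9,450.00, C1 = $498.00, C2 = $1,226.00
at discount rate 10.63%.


Formula: NPV = C0 + C1/(1+r) + C2/(1+r)^2
Discount C1: $498.00 / (1 + 0.1063) = $450.15
Discount C2: $1,226.00 / (1 + 0.1063)^2 = $1,001.72
NPV = -$9,450.00 + $450.15 + $1,001.72 = -$7,998.13

-$7,998.13


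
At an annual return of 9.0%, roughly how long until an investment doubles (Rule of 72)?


Formula: Years ≈ 72 / r
Substituting: Years ≈ 72 / 9.0
Years ≈ 8.0

8.0 years


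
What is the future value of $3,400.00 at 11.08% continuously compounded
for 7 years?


Formula: FV = P * e^(r*t)
Exponent: r*t = 0.1108 * 7 = 0.7756
e^(0.7756) = 2.171895
FV = $3,400.00 * 2.171895 = $7,384.44

$7,384.44


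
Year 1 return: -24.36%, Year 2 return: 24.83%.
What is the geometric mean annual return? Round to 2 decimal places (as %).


Formula: Geometric mean = ((1+r1)*(1+r2))^(1/2) - 1
Product: (1 + -0.2436) * (1 + 0.2483) = 0.7564 * 1.2483 = 0.944214
Square root: 0.944214^0.5 = 0.971707
Geometric mean = 0.971707 - 1 = -0.028293
As percentage: -2.83%

-2.83%


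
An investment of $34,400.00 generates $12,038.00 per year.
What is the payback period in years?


Formula: Payback = investment / annual cash flow
Substituting: Payback = $34,400.00 / $12,038.00
Payback = 2.8576 years

2.8576 years


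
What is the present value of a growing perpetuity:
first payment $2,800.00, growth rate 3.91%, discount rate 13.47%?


Formula: PV = C / (r - g)
Spread: r - g = 0.1347 - 0.0391 = 0.0956
Substituting: PV = $2,800.00 / 0.0956
PV = $29,288.70

$29,288.70


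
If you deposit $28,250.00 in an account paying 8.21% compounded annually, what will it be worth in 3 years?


Formula: FV = P * (1 + r)^n
Substituting: FV = $28,250.00 * (1 + 0.0821)^3
Growth factor: (1.0821)^3 = 1.267075
FV = $28,250.00 * 1.267075 = $35,794.86

$35,794.86


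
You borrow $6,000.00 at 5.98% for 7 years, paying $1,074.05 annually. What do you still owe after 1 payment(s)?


Formula: Balance = PV*(1+r)^k - PMT*((1+r)^k - 1)/r
Growth: (1 + 0.0598)^1 = 1.0598
Accumulated factor: ((1+r)^k - 1)/r = 1.0
Balance = $6,000.00 * 1.0598 - $1,074.05 * 1.0
Balance = $5,284.75

$5,284.75


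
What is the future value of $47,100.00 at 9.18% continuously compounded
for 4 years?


Formula: FV = P * e^(r*t)
Exponent: r*t = 0.0918 * 4 = 0.3672
e^(0.3672) = 1.443687
FV = $47,100.00 * 1.443687 = $67,997.64

$67,997.64


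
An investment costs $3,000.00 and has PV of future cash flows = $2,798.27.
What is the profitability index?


Formula: PI = PV(cash flows) / initial investment
Substituting: PI = $2,798.27 / $3,000.00
PI = 0.9328

0.9328


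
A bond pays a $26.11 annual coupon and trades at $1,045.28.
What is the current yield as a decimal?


Formula: Current yield = annual coupon / price
Substituting: CY = $26.11 / $1,045.28
CY = 0.024979

0.024979


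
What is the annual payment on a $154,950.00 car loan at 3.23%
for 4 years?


Formula: PMT = PV * r / (1 - (1+r)^(-n))
Denominator: 1 - (1 + 0.0323)^(-4) = 0.119405
Numerator: $154,950.00 * 0.0323 = 5004.885
PMT = 5004.885 / 0.119405 = $41,915.26

$41,915.26


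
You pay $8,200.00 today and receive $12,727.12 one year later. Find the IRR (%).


Formula: IRR = C1/C0 - 1
Substituting: IRR = $12,727.12 / $8,200.00 - 1
Ratio: 1.552088 - 1 = 0.552088
IRR = 55.2088%

55.2088%


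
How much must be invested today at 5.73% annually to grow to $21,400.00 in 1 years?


Formula: PV = FV / (1 + r)^n
Substituting: PV = $21,400.00 / (1 + 0.0573)^1
Discount factor: (1.0573)^1 = 1.0573
PV = $21,400.00 / 1.0573 = $20,240.23

$20,240.23


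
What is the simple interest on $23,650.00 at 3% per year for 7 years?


Formula: I = P * r * t
Substituting: I = $23,650.00 * 0.03 * 7
Step: I = $23,650.00 * 0.21
I = $4,966.50

$4,966.50


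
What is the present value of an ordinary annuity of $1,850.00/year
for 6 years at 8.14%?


Formula: PV = PMT * (1 - (1+r)^(-n)) / r
Discount factor: (1 + 0.0814)^(-6) = 0.62529
Bracket: 1 - 0.62529 = 0.37471
PV = $1,850.00 * 0.37471 / 0.0814 = $8,516.13

$8,516.13


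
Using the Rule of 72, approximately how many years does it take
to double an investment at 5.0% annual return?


Formula: Years ≈ 72 / r
Substituting: Years ≈ 72 / 5.0
Years ≈ 14.4

14.4 years


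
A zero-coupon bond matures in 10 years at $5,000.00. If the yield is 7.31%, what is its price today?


Formula: Price = FV / (1 + r)^n
Substituting: Price = $5,000.00 / (1 + 0.0731)^10
Discount factor: (1.0731)^10 = 2.024892
Price = $5,000.00 / 2.024892 = $2,469.27

$2,469.27


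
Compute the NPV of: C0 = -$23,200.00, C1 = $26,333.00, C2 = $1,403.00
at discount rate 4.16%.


Formula: NPV = C0 + C1/(1+r) + C2/(1+r)^2
Discount C1: $26,333.00 / (1 + 0.0416) = $25,281.30
Discount C2: $1,403.00 / (1 + 0.0416)^2 = $1,293.17
NPV = -$23,200.00 + $25,281.30 + $1,293.17 = $3,374.47

$3,374.47


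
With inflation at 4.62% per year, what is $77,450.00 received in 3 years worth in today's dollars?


Formula: Real value = nominal / (1 + inflation)^years
Price level: (1 + 0.0462)^3 = 1.145102
Real value = $77,450.00 / 1.145102 = $67,635.90

$67,635.90


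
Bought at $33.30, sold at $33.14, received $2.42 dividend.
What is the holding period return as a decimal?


Formula: HPR = (P1 - P0 + D) / P0
Gain: $33.14 - $33.30 + $2.42 = $2.26
HPR = $2.26 / $33.30 = 0.0679

0.0679


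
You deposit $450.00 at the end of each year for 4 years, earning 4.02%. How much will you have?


Formula: FV = PMT * ((1+r)^n - 1) / r
Growth factor: (1 + 0.0402)^4 = 1.170759
Numerator: 1.170759 - 1 = 0.170759
FV = $450.00 * 0.170759 / 0.0402 = $1,911.48

$1,911.48


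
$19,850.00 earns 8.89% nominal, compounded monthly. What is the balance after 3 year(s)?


Formula: FV = P * (1 + r/m)^(m*t)
Period rate: r/m = 0.0889 / 12 = 0.007408
Total periods: m*t = 12 * 3 = 36
Growth factor: (1 + 0.007408)^36 = 1.304366
FV = $19,850.00 * 1.304366 = $25,891.66

$25,891.66


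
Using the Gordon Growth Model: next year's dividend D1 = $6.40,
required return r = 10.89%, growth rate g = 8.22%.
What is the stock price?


Formula: P = D1 / (r - g)
Spread: r - g = 0.1089 - 0.0822 = 0.0267
Substituting: P = $6.40 / 0.0267
P = $239.70

$239.70


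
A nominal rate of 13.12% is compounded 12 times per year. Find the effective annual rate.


Formula: EAR = (1 + r/m)^m - 1
Period rate: r/m = 0.1312 / 12 = 0.010933
Compounding: (1 + 0.010933)^12 = 1.139384
EAR = 1.139384 - 1 = 0.139384

0.139384


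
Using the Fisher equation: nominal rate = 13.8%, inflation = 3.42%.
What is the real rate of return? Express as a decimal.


Formula: (1 + r_real) = (1 + r_nom) / (1 + inflation)
Substituting: (1 + r_real) = 1.138 / 1.0342
(1 + r_real) = 1.100367
r_real = 1.100367 - 1 = 0.100367

0.100367


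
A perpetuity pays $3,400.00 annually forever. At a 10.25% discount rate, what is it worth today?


Formula: PV = C / r
Substituting: PV = $3,400.00 / 0.1025
PV = $33,170.73

$33,170.73


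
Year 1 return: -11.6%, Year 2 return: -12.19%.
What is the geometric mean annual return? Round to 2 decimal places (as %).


Formula: Geometric mean = ((1+r1)*(1+r2))^(1/2) - 1
Product: (1 + -0.116) * (1 + -0.1219) = 0.884 * 0.8781 = 0.77624
Square root: 0.77624^0.5 = 0.881045
Geometric mean = 0.881045 - 1 = -0.118955
As percentage: -11.90%

-11.90%


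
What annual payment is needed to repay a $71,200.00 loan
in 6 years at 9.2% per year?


Formula: PMT = PV * r / (1 - (1+r)^(-n))
Denominator: 1 - (1 + 0.092)^(-6) = 0.410255
Numerator: $71,200.00 * 0.092 = 6550.4
PMT = 6550.4 / 0.410255 = $15,966.65

$15,966.65


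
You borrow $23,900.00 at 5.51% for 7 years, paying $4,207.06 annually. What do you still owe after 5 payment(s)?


Formula: Balance = PV*(1+r)^k - PMT*((1+r)^k - 1)/r
Growth: (1 + 0.0551)^5 = 1.30758
Accumulated factor: ((1+r)^k - 1)/r = 5.582206
Balance = $23,900.00 * 1.30758 - $4,207.06 * 5.582206
Balance = $7,766.48

$7,766.48


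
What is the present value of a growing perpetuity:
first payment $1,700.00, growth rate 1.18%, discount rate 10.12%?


Formula: PV = C / (r - g)
Spread: r - g = 0.1012 - 0.0118 = 0.0894
Substituting: PV = $1,700.00 / 0.0894
PV = $19,015.66

$19,015.66


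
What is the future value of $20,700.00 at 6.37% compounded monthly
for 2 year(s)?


Formula: FV = P * (1 + r/m)^(m*t)
Period rate: r/m = 0.0637 / 12 = 0.005308
Total periods: m*t = 12 * 2 = 24
Growth factor: (1 + 0.005308)^24 = 1.135489
FV = $20,700.00 * 1.135489 = $23,504.61

$23,504.61


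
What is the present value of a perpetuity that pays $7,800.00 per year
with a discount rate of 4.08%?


Formula: PV = C / r
Substituting: PV = $7,800.00 / 0.0408
PV = $191,176.47

$191,176.47


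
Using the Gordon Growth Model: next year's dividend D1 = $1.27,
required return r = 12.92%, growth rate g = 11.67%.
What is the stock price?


Formula: P = D1 / (r - g)
Spread: r - g = 0.1292 - 0.1167 = 0.0125
Substituting: P = $1.27 / 0.0125
P = $101.60

$101.60


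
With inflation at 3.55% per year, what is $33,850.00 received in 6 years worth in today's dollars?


Formula: Real value = nominal / (1 + inflation)^years
Price level: (1 + 0.0355)^6 = 1.232823
Real value = $33,850.00 / 1.232823 = $27,457.31

$27,457.31


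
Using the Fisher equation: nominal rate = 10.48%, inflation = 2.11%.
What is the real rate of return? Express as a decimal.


Formula: (1 + r_real) = (1 + r_nom) / (1 + inflation)
Substituting: (1 + r_real) = 1.1048 / 1.0211
(1 + r_real) = 1.08197
r_real = 1.08197 - 1 = 0.08197

0.08197


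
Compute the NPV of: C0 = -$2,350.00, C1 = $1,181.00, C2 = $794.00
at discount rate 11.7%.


Formula: NPV = C0 + C1/(1+r) + C2/(1+r)^2
Discount C1: $1,181.00 / (1 + 0.117) = $1,057.30
Discount C2: $794.00 / (1 + 0.117)^2 = $636.38
NPV = -$2,350.00 + $1,057.30 + $636.38 = -$656.33

-$656.33


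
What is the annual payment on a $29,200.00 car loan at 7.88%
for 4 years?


Formula: PMT = PV * r / (1 - (1+r)^(-n))
Denominator: 1 - (1 + 0.0788)^(-4) = 0.261694
Numerator: $29,200.00 * 0.0788 = 2300.96
PMT = 2300.96 / 0.261694 = $8,792.55

$8,792.55


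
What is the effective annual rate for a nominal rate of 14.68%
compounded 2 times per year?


Formula: EAR = (1 + r/m)^m - 1
Period rate: r/m = 0.1468 / 2 = 0.0734
Compounding: (1 + 0.0734)^2 = 1.152188
EAR = 1.152188 - 1 = 0.152188

0.152188


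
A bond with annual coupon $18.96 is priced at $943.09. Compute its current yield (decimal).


Formula: Current yield = annual coupon / price
Substituting: CY = $18.96 / $943.09
CY = 0.020104

0.020104


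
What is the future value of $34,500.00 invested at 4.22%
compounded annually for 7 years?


Formula: FV = P * (1 + r)^n
Substituting: FV = $34,500.00 * (1 + 0.0422)^7
Growth factor: (1.0422)^7 = 1.335542
FV = $34,500.00 * 1.335542 = $46,076.19

$46,076.19


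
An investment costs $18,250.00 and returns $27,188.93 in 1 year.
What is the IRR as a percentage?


Formula: IRR = C1/C0 - 1
Substituting: IRR = $27,188.93 / $18,250.00 - 1
Ratio: 1.489804 - 1 = 0.489804
IRR = 48.9804%

48.9804%


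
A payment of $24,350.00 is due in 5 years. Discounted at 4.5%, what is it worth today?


Formula: PV = FV / (1 + r)^n
Substituting: PV = $24,350.00 / (1 + 0.045)^5
Discount factor: (1.045)^5 = 1.246182
PV = $24,350.00 / 1.246182 = $19,539.68

$19,539.68


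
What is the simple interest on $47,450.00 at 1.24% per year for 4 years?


Formula: I = P * r * t
Substituting: I = $47,450.00 * 0.0124 * 4
Step: I = $47,450.00 * 0.0496
I = $2,353.52

$2,353.52


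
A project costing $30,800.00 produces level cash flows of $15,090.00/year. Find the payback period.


Formula: Payback = investment / annual cash flow
Substituting: Payback = $30,800.00 / $15,090.00
Payback = 2.0411 years

2.0411 years


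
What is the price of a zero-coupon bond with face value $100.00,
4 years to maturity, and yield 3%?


Formula: Price = FV / (1 + r)^n
Substituting: Price = $100.00 / (1 + 0.03)^4
Discount factor: (1.03)^4 = 1.125509
Price = $100.00 / 1.125509 = $88.85

$88.85


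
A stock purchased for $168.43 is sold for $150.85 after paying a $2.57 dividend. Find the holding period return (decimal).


Formula: HPR = (P1 - P0 + D) / P0
Gain: $150.85 - $168.43 + $2.57 = -$15.01
HPR = -$15.01 / $168.43 = -0.0891

-0.0891


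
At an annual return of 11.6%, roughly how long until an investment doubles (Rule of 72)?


Formula: Years ≈ 72 / r
Substituting: Years ≈ 72 / 11.6
Years ≈ 6.2

6.2 years


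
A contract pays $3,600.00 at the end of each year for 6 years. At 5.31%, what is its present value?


Formula: PV = PMT * (1 - (1+r)^(-n)) / r
Discount factor: (1 + 0.0531)^(-6) = 0.733132
Bracket: 1 - 0.733132 = 0.266868
PV = $3,600.00 * 0.266868 / 0.0531 = $18,092.73

$18,092.73


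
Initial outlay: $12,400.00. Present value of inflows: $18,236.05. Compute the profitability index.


Formula: PI = PV(cash flows) / initial investment
Substituting: PI = $18,236.05 / $12,400.00
PI = 1.4706

1.4706


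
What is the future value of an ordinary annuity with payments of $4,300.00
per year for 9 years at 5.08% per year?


Formula: FV = PMT * ((1+r)^n - 1) / r
Growth factor: (1 + 0.0508)^9 = 1.561998
Numerator: 1.561998 - 1 = 0.561998
FV = $4,300.00 * 0.561998 / 0.0508 = $47,570.73

$47,570.73


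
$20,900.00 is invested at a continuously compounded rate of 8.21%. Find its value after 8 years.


Formula: FV = P * e^(r*t)
Exponent: r*t = 0.0821 * 8 = 0.6568
e^(0.6568) = 1.928611
FV = $20,900.00 * 1.928611 = $40,307.97

$40,307.97


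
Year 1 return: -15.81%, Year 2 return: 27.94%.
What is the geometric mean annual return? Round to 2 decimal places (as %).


Formula: Geometric mean = ((1+r1)*(1+r2))^(1/2) - 1
Product: (1 + -0.1581) * (1 + 0.2794) = 0.8419 * 1.2794 = 1.077127
Square root: 1.077127^0.5 = 1.037847
Geometric mean = 1.037847 - 1 = 0.037847
As percentage: 3.78%

3.78%


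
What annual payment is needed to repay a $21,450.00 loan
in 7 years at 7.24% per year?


Formula: PMT = PV * r / (1 - (1+r)^(-n))
Denominator: 1 - (1 + 0.0724)^(-7) = 0.386941
Numerator: $21,450.00 * 0.0724 = 1552.98
PMT = 1552.98 / 0.386941 = $4,013.48

$4,013.48


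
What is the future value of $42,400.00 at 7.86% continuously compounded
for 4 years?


Formula: FV = P * e^(r*t)
Exponent: r*t = 0.0786 * 4 = 0.3144
e^(0.3144) = 1.369437
FV = $42,400.00 * 1.369437 = $58,064.15

$58,064.15


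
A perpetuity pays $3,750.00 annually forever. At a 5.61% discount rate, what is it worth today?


Formula: PV = C / r
Substituting: PV = $3,750.00 / 0.0561
PV = $66,844.92

$66,844.92


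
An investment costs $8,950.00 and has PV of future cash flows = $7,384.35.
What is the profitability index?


Formula: PI = PV(cash flows) / initial investment
Substituting: PI = $7,384.35 / $8,950.00
PI = 0.8251

0.8251


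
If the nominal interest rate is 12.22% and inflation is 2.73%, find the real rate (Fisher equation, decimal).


Formula: (1 + r_real) = (1 + r_nom) / (1 + inflation)
Substituting: (1 + r_real) = 1.1222 / 1.0273
(1 + r_real) = 1.092378
r_real = 1.092378 - 1 = 0.092378

0.092378


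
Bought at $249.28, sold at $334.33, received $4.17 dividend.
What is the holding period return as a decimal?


Formula: HPR = (P1 - P0 + D) / P0
Gain: $334.33 - $249.28 + $4.17 = $89.22
HPR = $89.22 / $249.28 = 0.3579

0.3579


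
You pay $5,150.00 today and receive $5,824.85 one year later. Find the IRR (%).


Formula: IRR = C1/C0 - 1
Substituting: IRR = $5,824.85 / $5,150.00 - 1
Ratio: 1.131039 - 1 = 0.131039
IRR = 13.1039%

13.1039%


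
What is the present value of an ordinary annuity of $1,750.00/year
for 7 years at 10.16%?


Formula: PV = PMT * (1 - (1+r)^(-n)) / r
Discount factor: (1 + 0.1016)^(-7) = 0.507964
Bracket: 1 - 0.507964 = 0.492036
PV = $1,750.00 * 0.492036 / 0.1016 = $8,475.04

$8,475.04


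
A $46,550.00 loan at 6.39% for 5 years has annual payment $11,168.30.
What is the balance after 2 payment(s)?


Formula: Balance = PV*(1+r)^k - PMT*((1+r)^k - 1)/r
Growth: (1 + 0.0639)^2 = 1.131883
Accumulated factor: ((1+r)^k - 1)/r = 2.0639
Balance = $46,550.00 * 1.131883 - $11,168.30 * 2.0639
Balance = $29,638.91

$29,638.91


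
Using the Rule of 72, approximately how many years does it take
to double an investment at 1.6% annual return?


Formula: Years ≈ 72 / r
Substituting: Years ≈ 72 / 1.6
Years ≈ 45.0

45.0 years


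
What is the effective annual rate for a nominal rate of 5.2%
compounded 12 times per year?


Formula: EAR = (1 + r/m)^m - 1
Period rate: r/m = 0.052 / 12 = 0.004333
Compounding: (1 + 0.004333)^12 = 1.053257
EAR = 1.053257 - 1 = 0.053257

0.053257


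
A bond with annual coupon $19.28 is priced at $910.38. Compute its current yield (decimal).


Formula: Current yield = annual coupon / price
Substituting: CY = $19.28 / $910.38
CY = 0.021178

0.021178


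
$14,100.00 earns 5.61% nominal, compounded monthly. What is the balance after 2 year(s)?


Formula: FV = P * (1 + r/m)^(m*t)
Period rate: r/m = 0.0561 / 12 = 0.004675
Total periods: m*t = 12 * 2 = 24
Growth factor: (1 + 0.004675)^24 = 1.118444
FV = $14,100.00 * 1.118444 = $15,770.06

$15,770.06


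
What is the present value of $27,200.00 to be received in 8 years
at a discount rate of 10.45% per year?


Formula: PV = FV / (1 + r)^n
Substituting: PV = $27,200.00 / (1 + 0.1045)^8
Discount factor: (1.1045)^8 = 2.214755
PV = $27,200.00 / 2.214755 = $12,281.27

$12,281.27


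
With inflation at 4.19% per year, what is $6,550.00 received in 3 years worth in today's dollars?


Formula: Real value = nominal / (1 + inflation)^years
Price level: (1 + 0.0419)^3 = 1.13104
Real value = $6,550.00 / 1.13104 = $5,791.13

$5,791.13


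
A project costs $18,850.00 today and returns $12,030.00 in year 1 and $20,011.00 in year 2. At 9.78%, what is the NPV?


Formula: NPV = C0 + C1/(1+r) + C2/(1+r)^2
Discount C1: $12,030.00 / (1 + 0.0978) = $10,958.28
Discount C2: $20,011.00 / (1 + 0.0978)^2 = $16,604.37
NPV = -$18,850.00 + $10,958.28 + $16,604.37 = $8,712.65

$8,712.65


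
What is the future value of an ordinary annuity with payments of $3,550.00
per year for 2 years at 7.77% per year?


Formula: FV = PMT * ((1+r)^n - 1) / r
Growth factor: (1 + 0.0777)^2 = 1.161437
Numerator: 1.161437 - 1 = 0.161437
FV = $3,550.00 * 0.161437 / 0.0777 = $7,375.84

$7,375.84


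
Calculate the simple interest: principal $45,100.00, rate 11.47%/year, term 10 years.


Formula: I = P * r * t
Substituting: I = $45,100.00 * 0.1147 * 10
Step: I = $45,100.00 * 1.147
I = $51,729.70

$51,729.70


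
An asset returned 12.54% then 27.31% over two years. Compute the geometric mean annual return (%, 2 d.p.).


Formula: Geometric mean = ((1+r1)*(1+r2))^(1/2) - 1
Product: (1 + 0.1254) * (1 + 0.2731) = 1.1254 * 1.2731 = 1.432747
Square root: 1.432747^0.5 = 1.196974
Geometric mean = 1.196974 - 1 = 0.196974
As percentage: 19.70%

19.70%


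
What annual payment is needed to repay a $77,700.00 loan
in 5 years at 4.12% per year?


Formula: PMT = PV * r / (1 - (1+r)^(-n))
Denominator: 1 - (1 + 0.0412)^(-5) = 0.182798
Numerator: $77,700.00 * 0.0412 = 3201.24
PMT = 3201.24 / 0.182798 = $17,512.41

$17,512.41


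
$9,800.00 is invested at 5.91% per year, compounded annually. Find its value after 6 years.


Formula: FV = P * (1 + r)^n
Substituting: FV = $9,800.00 * (1 + 0.0591)^6
Growth factor: (1.0591)^6 = 1.411308
FV = $9,800.00 * 1.411308 = $13,830.82

$13,830.82


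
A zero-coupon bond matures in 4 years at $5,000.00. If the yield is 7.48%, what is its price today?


Formula: Price = FV / (1 + r)^n
Substituting: Price = $5,000.00 / (1 + 0.0748)^4
Discount factor: (1.0748)^4 = 1.334476
Price = $5,000.00 / 1.334476 = $3,746.79

$3,746.79


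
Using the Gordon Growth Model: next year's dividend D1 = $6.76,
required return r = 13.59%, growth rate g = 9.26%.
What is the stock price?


Formula: P = D1 / (r - g)
Spread: r - g = 0.1359 - 0.0926 = 0.0433
Substituting: P = $6.76 / 0.0433
P = $156.12

$156.12


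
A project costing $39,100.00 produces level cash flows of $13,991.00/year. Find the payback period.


Formula: Payback = investment / annual cash flow
Substituting: Payback = $39,100.00 / $13,991.00
Payback = 2.7947 years

2.7947 years


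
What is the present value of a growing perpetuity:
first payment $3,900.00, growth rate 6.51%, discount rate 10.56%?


Formula: PV = C / (r - g)
Spread: r - g = 0.1056 - 0.0651 = 0.0405
Substituting: PV = $3,900.00 / 0.0405
PV = $96,296.30

$96,296.30


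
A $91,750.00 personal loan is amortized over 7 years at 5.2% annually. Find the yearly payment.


Formula: PMT = PV * r / (1 - (1+r)^(-n))
Denominator: 1 - (1 + 0.052)^(-7) = 0.298723
Numerator: $91,750.00 * 0.052 = 4771.0
PMT = 4771.0 / 0.298723 = $15,971.34

$15,971.34


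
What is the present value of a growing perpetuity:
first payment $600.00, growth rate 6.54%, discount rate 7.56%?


Formula: PV = C / (r - g)
Spread: r - g = 0.0756 - 0.0654 = 0.0102
Substituting: PV = $600.00 / 0.0102
PV = $58,823.53

$58,823.53


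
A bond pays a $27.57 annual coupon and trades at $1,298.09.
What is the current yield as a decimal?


Formula: Current yield = annual coupon / price
Substituting: CY = $27.57 / $1,298.09
CY = 0.021239

0.021239


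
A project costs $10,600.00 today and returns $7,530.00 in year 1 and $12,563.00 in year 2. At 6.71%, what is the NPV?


Formula: NPV = C0 + C1/(1+r) + C2/(1+r)^2
Discount C1: $7,530.00 / (1 + 0.0671) = $7,056.51
Discount C2: $12,563.00 / (1 + 0.0671)^2 = $11,032.73
NPV = -$10,600.00 + $7,056.51 + $11,032.73 = $7,489.24

$7,489.24


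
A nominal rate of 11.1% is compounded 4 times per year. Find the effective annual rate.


Formula: EAR = (1 + r/m)^m - 1
Period rate: r/m = 0.111 / 4 = 0.02775
Compounding: (1 + 0.02775)^4 = 1.115706
EAR = 1.115706 - 1 = 0.115706

0.115706


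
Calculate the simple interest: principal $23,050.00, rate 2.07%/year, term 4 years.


Formula: I = P * r * t
Substituting: I = $23,050.00 * 0.0207 * 4
Step: I = $23,050.00 * 0.0828
I = $1,908.54

$1,908.54


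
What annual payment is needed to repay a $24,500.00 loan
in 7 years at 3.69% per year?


Formula: PMT = PV * r / (1 - (1+r)^(-n))
Denominator: 1 - (1 + 0.0369)^(-7) = 0.224035
Numerator: $24,500.00 * 0.0369 = 904.05
PMT = 904.05 / 0.224035 = $4,035.30

$4,035.30


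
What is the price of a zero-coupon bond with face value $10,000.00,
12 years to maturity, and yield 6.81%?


Formula: Price = FV / (1 + r)^n
Substituting: Price = $10,000.00 / (1 + 0.0681)^12
Discount factor: (1.0681)^12 = 2.204667
Price = $10,000.00 / 2.204667 = $4,535.83

$4,535.83
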